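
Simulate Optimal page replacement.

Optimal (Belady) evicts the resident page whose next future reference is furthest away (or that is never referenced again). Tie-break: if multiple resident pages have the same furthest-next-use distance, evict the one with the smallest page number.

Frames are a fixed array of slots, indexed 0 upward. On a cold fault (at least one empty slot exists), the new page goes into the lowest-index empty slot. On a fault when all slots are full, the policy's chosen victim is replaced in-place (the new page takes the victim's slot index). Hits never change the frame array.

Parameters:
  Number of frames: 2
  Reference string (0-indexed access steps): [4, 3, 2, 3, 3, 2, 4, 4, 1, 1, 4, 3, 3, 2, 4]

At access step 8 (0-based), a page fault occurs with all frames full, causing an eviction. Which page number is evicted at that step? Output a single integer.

Answer: 3

Derivation:
Step 0: ref 4 -> FAULT, frames=[4,-]
Step 1: ref 3 -> FAULT, frames=[4,3]
Step 2: ref 2 -> FAULT, evict 4, frames=[2,3]
Step 3: ref 3 -> HIT, frames=[2,3]
Step 4: ref 3 -> HIT, frames=[2,3]
Step 5: ref 2 -> HIT, frames=[2,3]
Step 6: ref 4 -> FAULT, evict 2, frames=[4,3]
Step 7: ref 4 -> HIT, frames=[4,3]
Step 8: ref 1 -> FAULT, evict 3, frames=[4,1]
At step 8: evicted page 3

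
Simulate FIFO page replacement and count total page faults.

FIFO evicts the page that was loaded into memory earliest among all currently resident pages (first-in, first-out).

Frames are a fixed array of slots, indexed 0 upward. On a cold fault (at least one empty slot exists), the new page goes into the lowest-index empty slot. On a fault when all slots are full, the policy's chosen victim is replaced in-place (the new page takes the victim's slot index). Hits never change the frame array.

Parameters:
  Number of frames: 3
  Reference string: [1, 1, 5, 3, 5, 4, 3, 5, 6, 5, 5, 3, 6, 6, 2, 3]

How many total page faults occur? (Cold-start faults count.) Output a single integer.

Answer: 8

Derivation:
Step 0: ref 1 → FAULT, frames=[1,-,-]
Step 1: ref 1 → HIT, frames=[1,-,-]
Step 2: ref 5 → FAULT, frames=[1,5,-]
Step 3: ref 3 → FAULT, frames=[1,5,3]
Step 4: ref 5 → HIT, frames=[1,5,3]
Step 5: ref 4 → FAULT (evict 1), frames=[4,5,3]
Step 6: ref 3 → HIT, frames=[4,5,3]
Step 7: ref 5 → HIT, frames=[4,5,3]
Step 8: ref 6 → FAULT (evict 5), frames=[4,6,3]
Step 9: ref 5 → FAULT (evict 3), frames=[4,6,5]
Step 10: ref 5 → HIT, frames=[4,6,5]
Step 11: ref 3 → FAULT (evict 4), frames=[3,6,5]
Step 12: ref 6 → HIT, frames=[3,6,5]
Step 13: ref 6 → HIT, frames=[3,6,5]
Step 14: ref 2 → FAULT (evict 6), frames=[3,2,5]
Step 15: ref 3 → HIT, frames=[3,2,5]
Total faults: 8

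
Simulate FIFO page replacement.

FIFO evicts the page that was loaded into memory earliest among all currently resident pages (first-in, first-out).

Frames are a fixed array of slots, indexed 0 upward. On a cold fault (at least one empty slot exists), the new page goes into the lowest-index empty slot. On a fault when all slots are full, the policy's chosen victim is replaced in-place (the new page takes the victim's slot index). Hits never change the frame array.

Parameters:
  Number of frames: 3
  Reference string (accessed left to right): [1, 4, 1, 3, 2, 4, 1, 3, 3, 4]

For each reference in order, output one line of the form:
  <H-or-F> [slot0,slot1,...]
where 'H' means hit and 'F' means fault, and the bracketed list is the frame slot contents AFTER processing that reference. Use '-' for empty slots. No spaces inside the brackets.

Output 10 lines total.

F [1,-,-]
F [1,4,-]
H [1,4,-]
F [1,4,3]
F [2,4,3]
H [2,4,3]
F [2,1,3]
H [2,1,3]
H [2,1,3]
F [2,1,4]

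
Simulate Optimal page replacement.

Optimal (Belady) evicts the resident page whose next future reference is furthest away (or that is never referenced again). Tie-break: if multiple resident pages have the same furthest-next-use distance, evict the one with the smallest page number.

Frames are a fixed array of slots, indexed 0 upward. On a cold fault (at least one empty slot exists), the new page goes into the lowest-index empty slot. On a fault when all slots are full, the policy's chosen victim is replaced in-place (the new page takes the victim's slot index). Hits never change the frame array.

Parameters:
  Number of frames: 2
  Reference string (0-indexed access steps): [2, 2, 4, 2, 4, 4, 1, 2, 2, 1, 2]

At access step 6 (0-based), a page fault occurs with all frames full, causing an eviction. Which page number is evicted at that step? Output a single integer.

Answer: 4

Derivation:
Step 0: ref 2 -> FAULT, frames=[2,-]
Step 1: ref 2 -> HIT, frames=[2,-]
Step 2: ref 4 -> FAULT, frames=[2,4]
Step 3: ref 2 -> HIT, frames=[2,4]
Step 4: ref 4 -> HIT, frames=[2,4]
Step 5: ref 4 -> HIT, frames=[2,4]
Step 6: ref 1 -> FAULT, evict 4, frames=[2,1]
At step 6: evicted page 4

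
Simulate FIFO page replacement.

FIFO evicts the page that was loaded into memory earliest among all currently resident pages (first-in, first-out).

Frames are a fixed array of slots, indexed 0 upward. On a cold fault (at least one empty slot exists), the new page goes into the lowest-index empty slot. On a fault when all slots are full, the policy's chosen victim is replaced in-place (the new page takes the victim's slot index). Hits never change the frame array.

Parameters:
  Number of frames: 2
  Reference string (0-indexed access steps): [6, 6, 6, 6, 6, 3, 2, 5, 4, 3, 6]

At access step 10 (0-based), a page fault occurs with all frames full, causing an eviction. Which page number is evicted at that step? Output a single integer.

Step 0: ref 6 -> FAULT, frames=[6,-]
Step 1: ref 6 -> HIT, frames=[6,-]
Step 2: ref 6 -> HIT, frames=[6,-]
Step 3: ref 6 -> HIT, frames=[6,-]
Step 4: ref 6 -> HIT, frames=[6,-]
Step 5: ref 3 -> FAULT, frames=[6,3]
Step 6: ref 2 -> FAULT, evict 6, frames=[2,3]
Step 7: ref 5 -> FAULT, evict 3, frames=[2,5]
Step 8: ref 4 -> FAULT, evict 2, frames=[4,5]
Step 9: ref 3 -> FAULT, evict 5, frames=[4,3]
Step 10: ref 6 -> FAULT, evict 4, frames=[6,3]
At step 10: evicted page 4

Answer: 4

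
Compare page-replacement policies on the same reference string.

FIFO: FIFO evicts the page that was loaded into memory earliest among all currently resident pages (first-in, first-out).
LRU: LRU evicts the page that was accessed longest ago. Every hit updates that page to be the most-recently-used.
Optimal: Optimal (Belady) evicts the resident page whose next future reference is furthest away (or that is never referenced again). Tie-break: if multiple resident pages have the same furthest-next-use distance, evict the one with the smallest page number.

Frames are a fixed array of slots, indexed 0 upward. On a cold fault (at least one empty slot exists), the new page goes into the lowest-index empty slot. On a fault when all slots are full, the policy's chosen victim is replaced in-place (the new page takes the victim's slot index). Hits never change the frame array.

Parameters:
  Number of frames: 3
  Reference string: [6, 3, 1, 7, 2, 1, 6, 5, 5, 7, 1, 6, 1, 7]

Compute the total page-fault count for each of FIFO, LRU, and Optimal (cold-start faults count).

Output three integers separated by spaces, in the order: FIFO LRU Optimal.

Answer: 10 10 7

Derivation:
--- FIFO ---
  step 0: ref 6 -> FAULT, frames=[6,-,-] (faults so far: 1)
  step 1: ref 3 -> FAULT, frames=[6,3,-] (faults so far: 2)
  step 2: ref 1 -> FAULT, frames=[6,3,1] (faults so far: 3)
  step 3: ref 7 -> FAULT, evict 6, frames=[7,3,1] (faults so far: 4)
  step 4: ref 2 -> FAULT, evict 3, frames=[7,2,1] (faults so far: 5)
  step 5: ref 1 -> HIT, frames=[7,2,1] (faults so far: 5)
  step 6: ref 6 -> FAULT, evict 1, frames=[7,2,6] (faults so far: 6)
  step 7: ref 5 -> FAULT, evict 7, frames=[5,2,6] (faults so far: 7)
  step 8: ref 5 -> HIT, frames=[5,2,6] (faults so far: 7)
  step 9: ref 7 -> FAULT, evict 2, frames=[5,7,6] (faults so far: 8)
  step 10: ref 1 -> FAULT, evict 6, frames=[5,7,1] (faults so far: 9)
  step 11: ref 6 -> FAULT, evict 5, frames=[6,7,1] (faults so far: 10)
  step 12: ref 1 -> HIT, frames=[6,7,1] (faults so far: 10)
  step 13: ref 7 -> HIT, frames=[6,7,1] (faults so far: 10)
  FIFO total faults: 10
--- LRU ---
  step 0: ref 6 -> FAULT, frames=[6,-,-] (faults so far: 1)
  step 1: ref 3 -> FAULT, frames=[6,3,-] (faults so far: 2)
  step 2: ref 1 -> FAULT, frames=[6,3,1] (faults so far: 3)
  step 3: ref 7 -> FAULT, evict 6, frames=[7,3,1] (faults so far: 4)
  step 4: ref 2 -> FAULT, evict 3, frames=[7,2,1] (faults so far: 5)
  step 5: ref 1 -> HIT, frames=[7,2,1] (faults so far: 5)
  step 6: ref 6 -> FAULT, evict 7, frames=[6,2,1] (faults so far: 6)
  step 7: ref 5 -> FAULT, evict 2, frames=[6,5,1] (faults so far: 7)
  step 8: ref 5 -> HIT, frames=[6,5,1] (faults so far: 7)
  step 9: ref 7 -> FAULT, evict 1, frames=[6,5,7] (faults so far: 8)
  step 10: ref 1 -> FAULT, evict 6, frames=[1,5,7] (faults so far: 9)
  step 11: ref 6 -> FAULT, evict 5, frames=[1,6,7] (faults so far: 10)
  step 12: ref 1 -> HIT, frames=[1,6,7] (faults so far: 10)
  step 13: ref 7 -> HIT, frames=[1,6,7] (faults so far: 10)
  LRU total faults: 10
--- Optimal ---
  step 0: ref 6 -> FAULT, frames=[6,-,-] (faults so far: 1)
  step 1: ref 3 -> FAULT, frames=[6,3,-] (faults so far: 2)
  step 2: ref 1 -> FAULT, frames=[6,3,1] (faults so far: 3)
  step 3: ref 7 -> FAULT, evict 3, frames=[6,7,1] (faults so far: 4)
  step 4: ref 2 -> FAULT, evict 7, frames=[6,2,1] (faults so far: 5)
  step 5: ref 1 -> HIT, frames=[6,2,1] (faults so far: 5)
  step 6: ref 6 -> HIT, frames=[6,2,1] (faults so far: 5)
  step 7: ref 5 -> FAULT, evict 2, frames=[6,5,1] (faults so far: 6)
  step 8: ref 5 -> HIT, frames=[6,5,1] (faults so far: 6)
  step 9: ref 7 -> FAULT, evict 5, frames=[6,7,1] (faults so far: 7)
  step 10: ref 1 -> HIT, frames=[6,7,1] (faults so far: 7)
  step 11: ref 6 -> HIT, frames=[6,7,1] (faults so far: 7)
  step 12: ref 1 -> HIT, frames=[6,7,1] (faults so far: 7)
  step 13: ref 7 -> HIT, frames=[6,7,1] (faults so far: 7)
  Optimal total faults: 7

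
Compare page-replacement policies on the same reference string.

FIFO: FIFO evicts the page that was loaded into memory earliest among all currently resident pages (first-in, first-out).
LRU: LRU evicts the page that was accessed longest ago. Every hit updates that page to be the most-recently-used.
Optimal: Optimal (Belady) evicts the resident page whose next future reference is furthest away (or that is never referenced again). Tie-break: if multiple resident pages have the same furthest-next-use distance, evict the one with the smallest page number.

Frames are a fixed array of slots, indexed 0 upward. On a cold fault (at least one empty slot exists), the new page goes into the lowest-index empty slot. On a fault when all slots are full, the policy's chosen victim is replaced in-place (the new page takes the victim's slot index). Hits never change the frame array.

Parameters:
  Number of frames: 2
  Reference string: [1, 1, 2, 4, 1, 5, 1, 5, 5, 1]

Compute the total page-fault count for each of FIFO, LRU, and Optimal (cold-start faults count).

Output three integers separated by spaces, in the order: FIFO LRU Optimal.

--- FIFO ---
  step 0: ref 1 -> FAULT, frames=[1,-] (faults so far: 1)
  step 1: ref 1 -> HIT, frames=[1,-] (faults so far: 1)
  step 2: ref 2 -> FAULT, frames=[1,2] (faults so far: 2)
  step 3: ref 4 -> FAULT, evict 1, frames=[4,2] (faults so far: 3)
  step 4: ref 1 -> FAULT, evict 2, frames=[4,1] (faults so far: 4)
  step 5: ref 5 -> FAULT, evict 4, frames=[5,1] (faults so far: 5)
  step 6: ref 1 -> HIT, frames=[5,1] (faults so far: 5)
  step 7: ref 5 -> HIT, frames=[5,1] (faults so far: 5)
  step 8: ref 5 -> HIT, frames=[5,1] (faults so far: 5)
  step 9: ref 1 -> HIT, frames=[5,1] (faults so far: 5)
  FIFO total faults: 5
--- LRU ---
  step 0: ref 1 -> FAULT, frames=[1,-] (faults so far: 1)
  step 1: ref 1 -> HIT, frames=[1,-] (faults so far: 1)
  step 2: ref 2 -> FAULT, frames=[1,2] (faults so far: 2)
  step 3: ref 4 -> FAULT, evict 1, frames=[4,2] (faults so far: 3)
  step 4: ref 1 -> FAULT, evict 2, frames=[4,1] (faults so far: 4)
  step 5: ref 5 -> FAULT, evict 4, frames=[5,1] (faults so far: 5)
  step 6: ref 1 -> HIT, frames=[5,1] (faults so far: 5)
  step 7: ref 5 -> HIT, frames=[5,1] (faults so far: 5)
  step 8: ref 5 -> HIT, frames=[5,1] (faults so far: 5)
  step 9: ref 1 -> HIT, frames=[5,1] (faults so far: 5)
  LRU total faults: 5
--- Optimal ---
  step 0: ref 1 -> FAULT, frames=[1,-] (faults so far: 1)
  step 1: ref 1 -> HIT, frames=[1,-] (faults so far: 1)
  step 2: ref 2 -> FAULT, frames=[1,2] (faults so far: 2)
  step 3: ref 4 -> FAULT, evict 2, frames=[1,4] (faults so far: 3)
  step 4: ref 1 -> HIT, frames=[1,4] (faults so far: 3)
  step 5: ref 5 -> FAULT, evict 4, frames=[1,5] (faults so far: 4)
  step 6: ref 1 -> HIT, frames=[1,5] (faults so far: 4)
  step 7: ref 5 -> HIT, frames=[1,5] (faults so far: 4)
  step 8: ref 5 -> HIT, frames=[1,5] (faults so far: 4)
  step 9: ref 1 -> HIT, frames=[1,5] (faults so far: 4)
  Optimal total faults: 4

Answer: 5 5 4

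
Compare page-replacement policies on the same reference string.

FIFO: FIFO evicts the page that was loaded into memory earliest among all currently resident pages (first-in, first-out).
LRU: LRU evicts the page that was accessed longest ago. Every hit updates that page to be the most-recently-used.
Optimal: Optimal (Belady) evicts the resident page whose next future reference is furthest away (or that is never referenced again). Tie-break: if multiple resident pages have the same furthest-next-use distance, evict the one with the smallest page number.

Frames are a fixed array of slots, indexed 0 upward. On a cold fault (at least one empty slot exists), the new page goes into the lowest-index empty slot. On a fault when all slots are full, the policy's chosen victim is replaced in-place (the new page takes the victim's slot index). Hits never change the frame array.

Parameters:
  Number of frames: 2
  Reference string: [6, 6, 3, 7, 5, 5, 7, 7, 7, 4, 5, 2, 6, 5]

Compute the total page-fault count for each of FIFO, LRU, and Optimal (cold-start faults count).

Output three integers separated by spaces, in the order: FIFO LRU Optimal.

--- FIFO ---
  step 0: ref 6 -> FAULT, frames=[6,-] (faults so far: 1)
  step 1: ref 6 -> HIT, frames=[6,-] (faults so far: 1)
  step 2: ref 3 -> FAULT, frames=[6,3] (faults so far: 2)
  step 3: ref 7 -> FAULT, evict 6, frames=[7,3] (faults so far: 3)
  step 4: ref 5 -> FAULT, evict 3, frames=[7,5] (faults so far: 4)
  step 5: ref 5 -> HIT, frames=[7,5] (faults so far: 4)
  step 6: ref 7 -> HIT, frames=[7,5] (faults so far: 4)
  step 7: ref 7 -> HIT, frames=[7,5] (faults so far: 4)
  step 8: ref 7 -> HIT, frames=[7,5] (faults so far: 4)
  step 9: ref 4 -> FAULT, evict 7, frames=[4,5] (faults so far: 5)
  step 10: ref 5 -> HIT, frames=[4,5] (faults so far: 5)
  step 11: ref 2 -> FAULT, evict 5, frames=[4,2] (faults so far: 6)
  step 12: ref 6 -> FAULT, evict 4, frames=[6,2] (faults so far: 7)
  step 13: ref 5 -> FAULT, evict 2, frames=[6,5] (faults so far: 8)
  FIFO total faults: 8
--- LRU ---
  step 0: ref 6 -> FAULT, frames=[6,-] (faults so far: 1)
  step 1: ref 6 -> HIT, frames=[6,-] (faults so far: 1)
  step 2: ref 3 -> FAULT, frames=[6,3] (faults so far: 2)
  step 3: ref 7 -> FAULT, evict 6, frames=[7,3] (faults so far: 3)
  step 4: ref 5 -> FAULT, evict 3, frames=[7,5] (faults so far: 4)
  step 5: ref 5 -> HIT, frames=[7,5] (faults so far: 4)
  step 6: ref 7 -> HIT, frames=[7,5] (faults so far: 4)
  step 7: ref 7 -> HIT, frames=[7,5] (faults so far: 4)
  step 8: ref 7 -> HIT, frames=[7,5] (faults so far: 4)
  step 9: ref 4 -> FAULT, evict 5, frames=[7,4] (faults so far: 5)
  step 10: ref 5 -> FAULT, evict 7, frames=[5,4] (faults so far: 6)
  step 11: ref 2 -> FAULT, evict 4, frames=[5,2] (faults so far: 7)
  step 12: ref 6 -> FAULT, evict 5, frames=[6,2] (faults so far: 8)
  step 13: ref 5 -> FAULT, evict 2, frames=[6,5] (faults so far: 9)
  LRU total faults: 9
--- Optimal ---
  step 0: ref 6 -> FAULT, frames=[6,-] (faults so far: 1)
  step 1: ref 6 -> HIT, frames=[6,-] (faults so far: 1)
  step 2: ref 3 -> FAULT, frames=[6,3] (faults so far: 2)
  step 3: ref 7 -> FAULT, evict 3, frames=[6,7] (faults so far: 3)
  step 4: ref 5 -> FAULT, evict 6, frames=[5,7] (faults so far: 4)
  step 5: ref 5 -> HIT, frames=[5,7] (faults so far: 4)
  step 6: ref 7 -> HIT, frames=[5,7] (faults so far: 4)
  step 7: ref 7 -> HIT, frames=[5,7] (faults so far: 4)
  step 8: ref 7 -> HIT, frames=[5,7] (faults so far: 4)
  step 9: ref 4 -> FAULT, evict 7, frames=[5,4] (faults so far: 5)
  step 10: ref 5 -> HIT, frames=[5,4] (faults so far: 5)
  step 11: ref 2 -> FAULT, evict 4, frames=[5,2] (faults so far: 6)
  step 12: ref 6 -> FAULT, evict 2, frames=[5,6] (faults so far: 7)
  step 13: ref 5 -> HIT, frames=[5,6] (faults so far: 7)
  Optimal total faults: 7

Answer: 8 9 7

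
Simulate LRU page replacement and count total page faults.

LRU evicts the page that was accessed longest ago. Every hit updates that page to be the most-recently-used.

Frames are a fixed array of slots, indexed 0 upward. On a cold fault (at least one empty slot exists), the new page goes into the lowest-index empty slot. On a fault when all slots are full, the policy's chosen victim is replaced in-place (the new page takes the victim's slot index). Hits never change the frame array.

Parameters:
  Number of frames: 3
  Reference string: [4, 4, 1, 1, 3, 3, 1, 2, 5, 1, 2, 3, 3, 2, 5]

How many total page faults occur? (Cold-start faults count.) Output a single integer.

Step 0: ref 4 → FAULT, frames=[4,-,-]
Step 1: ref 4 → HIT, frames=[4,-,-]
Step 2: ref 1 → FAULT, frames=[4,1,-]
Step 3: ref 1 → HIT, frames=[4,1,-]
Step 4: ref 3 → FAULT, frames=[4,1,3]
Step 5: ref 3 → HIT, frames=[4,1,3]
Step 6: ref 1 → HIT, frames=[4,1,3]
Step 7: ref 2 → FAULT (evict 4), frames=[2,1,3]
Step 8: ref 5 → FAULT (evict 3), frames=[2,1,5]
Step 9: ref 1 → HIT, frames=[2,1,5]
Step 10: ref 2 → HIT, frames=[2,1,5]
Step 11: ref 3 → FAULT (evict 5), frames=[2,1,3]
Step 12: ref 3 → HIT, frames=[2,1,3]
Step 13: ref 2 → HIT, frames=[2,1,3]
Step 14: ref 5 → FAULT (evict 1), frames=[2,5,3]
Total faults: 7

Answer: 7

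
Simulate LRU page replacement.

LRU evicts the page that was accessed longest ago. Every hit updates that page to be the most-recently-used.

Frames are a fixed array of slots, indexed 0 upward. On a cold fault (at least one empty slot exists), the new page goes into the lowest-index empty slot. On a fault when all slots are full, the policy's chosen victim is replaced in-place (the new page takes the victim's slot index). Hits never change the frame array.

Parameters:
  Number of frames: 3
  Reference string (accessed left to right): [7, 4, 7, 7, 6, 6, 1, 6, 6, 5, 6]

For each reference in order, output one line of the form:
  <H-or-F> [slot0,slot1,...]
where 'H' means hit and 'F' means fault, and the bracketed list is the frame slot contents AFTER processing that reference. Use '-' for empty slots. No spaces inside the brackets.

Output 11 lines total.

F [7,-,-]
F [7,4,-]
H [7,4,-]
H [7,4,-]
F [7,4,6]
H [7,4,6]
F [7,1,6]
H [7,1,6]
H [7,1,6]
F [5,1,6]
H [5,1,6]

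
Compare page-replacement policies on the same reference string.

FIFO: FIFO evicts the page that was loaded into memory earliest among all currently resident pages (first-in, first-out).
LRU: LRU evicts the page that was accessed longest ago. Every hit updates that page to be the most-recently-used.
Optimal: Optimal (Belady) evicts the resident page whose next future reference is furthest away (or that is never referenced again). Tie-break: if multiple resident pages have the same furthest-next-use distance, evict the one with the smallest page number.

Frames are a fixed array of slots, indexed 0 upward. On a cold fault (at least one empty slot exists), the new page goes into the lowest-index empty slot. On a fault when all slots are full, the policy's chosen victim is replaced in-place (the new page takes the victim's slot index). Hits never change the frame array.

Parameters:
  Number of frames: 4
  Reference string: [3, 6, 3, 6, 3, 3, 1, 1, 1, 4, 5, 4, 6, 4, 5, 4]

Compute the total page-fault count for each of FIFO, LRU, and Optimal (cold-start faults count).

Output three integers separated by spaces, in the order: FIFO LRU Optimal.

--- FIFO ---
  step 0: ref 3 -> FAULT, frames=[3,-,-,-] (faults so far: 1)
  step 1: ref 6 -> FAULT, frames=[3,6,-,-] (faults so far: 2)
  step 2: ref 3 -> HIT, frames=[3,6,-,-] (faults so far: 2)
  step 3: ref 6 -> HIT, frames=[3,6,-,-] (faults so far: 2)
  step 4: ref 3 -> HIT, frames=[3,6,-,-] (faults so far: 2)
  step 5: ref 3 -> HIT, frames=[3,6,-,-] (faults so far: 2)
  step 6: ref 1 -> FAULT, frames=[3,6,1,-] (faults so far: 3)
  step 7: ref 1 -> HIT, frames=[3,6,1,-] (faults so far: 3)
  step 8: ref 1 -> HIT, frames=[3,6,1,-] (faults so far: 3)
  step 9: ref 4 -> FAULT, frames=[3,6,1,4] (faults so far: 4)
  step 10: ref 5 -> FAULT, evict 3, frames=[5,6,1,4] (faults so far: 5)
  step 11: ref 4 -> HIT, frames=[5,6,1,4] (faults so far: 5)
  step 12: ref 6 -> HIT, frames=[5,6,1,4] (faults so far: 5)
  step 13: ref 4 -> HIT, frames=[5,6,1,4] (faults so far: 5)
  step 14: ref 5 -> HIT, frames=[5,6,1,4] (faults so far: 5)
  step 15: ref 4 -> HIT, frames=[5,6,1,4] (faults so far: 5)
  FIFO total faults: 5
--- LRU ---
  step 0: ref 3 -> FAULT, frames=[3,-,-,-] (faults so far: 1)
  step 1: ref 6 -> FAULT, frames=[3,6,-,-] (faults so far: 2)
  step 2: ref 3 -> HIT, frames=[3,6,-,-] (faults so far: 2)
  step 3: ref 6 -> HIT, frames=[3,6,-,-] (faults so far: 2)
  step 4: ref 3 -> HIT, frames=[3,6,-,-] (faults so far: 2)
  step 5: ref 3 -> HIT, frames=[3,6,-,-] (faults so far: 2)
  step 6: ref 1 -> FAULT, frames=[3,6,1,-] (faults so far: 3)
  step 7: ref 1 -> HIT, frames=[3,6,1,-] (faults so far: 3)
  step 8: ref 1 -> HIT, frames=[3,6,1,-] (faults so far: 3)
  step 9: ref 4 -> FAULT, frames=[3,6,1,4] (faults so far: 4)
  step 10: ref 5 -> FAULT, evict 6, frames=[3,5,1,4] (faults so far: 5)
  step 11: ref 4 -> HIT, frames=[3,5,1,4] (faults so far: 5)
  step 12: ref 6 -> FAULT, evict 3, frames=[6,5,1,4] (faults so far: 6)
  step 13: ref 4 -> HIT, frames=[6,5,1,4] (faults so far: 6)
  step 14: ref 5 -> HIT, frames=[6,5,1,4] (faults so far: 6)
  step 15: ref 4 -> HIT, frames=[6,5,1,4] (faults so far: 6)
  LRU total faults: 6
--- Optimal ---
  step 0: ref 3 -> FAULT, frames=[3,-,-,-] (faults so far: 1)
  step 1: ref 6 -> FAULT, frames=[3,6,-,-] (faults so far: 2)
  step 2: ref 3 -> HIT, frames=[3,6,-,-] (faults so far: 2)
  step 3: ref 6 -> HIT, frames=[3,6,-,-] (faults so far: 2)
  step 4: ref 3 -> HIT, frames=[3,6,-,-] (faults so far: 2)
  step 5: ref 3 -> HIT, frames=[3,6,-,-] (faults so far: 2)
  step 6: ref 1 -> FAULT, frames=[3,6,1,-] (faults so far: 3)
  step 7: ref 1 -> HIT, frames=[3,6,1,-] (faults so far: 3)
  step 8: ref 1 -> HIT, frames=[3,6,1,-] (faults so far: 3)
  step 9: ref 4 -> FAULT, frames=[3,6,1,4] (faults so far: 4)
  step 10: ref 5 -> FAULT, evict 1, frames=[3,6,5,4] (faults so far: 5)
  step 11: ref 4 -> HIT, frames=[3,6,5,4] (faults so far: 5)
  step 12: ref 6 -> HIT, frames=[3,6,5,4] (faults so far: 5)
  step 13: ref 4 -> HIT, frames=[3,6,5,4] (faults so far: 5)
  step 14: ref 5 -> HIT, frames=[3,6,5,4] (faults so far: 5)
  step 15: ref 4 -> HIT, frames=[3,6,5,4] (faults so far: 5)
  Optimal total faults: 5

Answer: 5 6 5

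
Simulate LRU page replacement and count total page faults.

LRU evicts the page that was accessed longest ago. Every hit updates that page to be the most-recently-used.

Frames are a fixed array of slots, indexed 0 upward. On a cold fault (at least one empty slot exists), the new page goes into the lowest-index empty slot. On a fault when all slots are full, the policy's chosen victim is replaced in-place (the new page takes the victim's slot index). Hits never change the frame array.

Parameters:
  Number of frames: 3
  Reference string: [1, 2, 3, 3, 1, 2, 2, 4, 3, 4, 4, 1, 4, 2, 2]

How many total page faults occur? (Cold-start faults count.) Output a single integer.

Step 0: ref 1 → FAULT, frames=[1,-,-]
Step 1: ref 2 → FAULT, frames=[1,2,-]
Step 2: ref 3 → FAULT, frames=[1,2,3]
Step 3: ref 3 → HIT, frames=[1,2,3]
Step 4: ref 1 → HIT, frames=[1,2,3]
Step 5: ref 2 → HIT, frames=[1,2,3]
Step 6: ref 2 → HIT, frames=[1,2,3]
Step 7: ref 4 → FAULT (evict 3), frames=[1,2,4]
Step 8: ref 3 → FAULT (evict 1), frames=[3,2,4]
Step 9: ref 4 → HIT, frames=[3,2,4]
Step 10: ref 4 → HIT, frames=[3,2,4]
Step 11: ref 1 → FAULT (evict 2), frames=[3,1,4]
Step 12: ref 4 → HIT, frames=[3,1,4]
Step 13: ref 2 → FAULT (evict 3), frames=[2,1,4]
Step 14: ref 2 → HIT, frames=[2,1,4]
Total faults: 7

Answer: 7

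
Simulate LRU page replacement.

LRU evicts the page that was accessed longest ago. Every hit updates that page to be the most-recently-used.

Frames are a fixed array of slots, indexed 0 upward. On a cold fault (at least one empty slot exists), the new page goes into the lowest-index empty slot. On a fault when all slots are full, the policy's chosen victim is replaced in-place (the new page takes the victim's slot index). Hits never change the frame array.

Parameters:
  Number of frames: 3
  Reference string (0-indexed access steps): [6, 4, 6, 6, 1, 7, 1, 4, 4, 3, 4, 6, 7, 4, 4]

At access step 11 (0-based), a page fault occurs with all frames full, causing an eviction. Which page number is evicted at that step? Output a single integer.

Step 0: ref 6 -> FAULT, frames=[6,-,-]
Step 1: ref 4 -> FAULT, frames=[6,4,-]
Step 2: ref 6 -> HIT, frames=[6,4,-]
Step 3: ref 6 -> HIT, frames=[6,4,-]
Step 4: ref 1 -> FAULT, frames=[6,4,1]
Step 5: ref 7 -> FAULT, evict 4, frames=[6,7,1]
Step 6: ref 1 -> HIT, frames=[6,7,1]
Step 7: ref 4 -> FAULT, evict 6, frames=[4,7,1]
Step 8: ref 4 -> HIT, frames=[4,7,1]
Step 9: ref 3 -> FAULT, evict 7, frames=[4,3,1]
Step 10: ref 4 -> HIT, frames=[4,3,1]
Step 11: ref 6 -> FAULT, evict 1, frames=[4,3,6]
At step 11: evicted page 1

Answer: 1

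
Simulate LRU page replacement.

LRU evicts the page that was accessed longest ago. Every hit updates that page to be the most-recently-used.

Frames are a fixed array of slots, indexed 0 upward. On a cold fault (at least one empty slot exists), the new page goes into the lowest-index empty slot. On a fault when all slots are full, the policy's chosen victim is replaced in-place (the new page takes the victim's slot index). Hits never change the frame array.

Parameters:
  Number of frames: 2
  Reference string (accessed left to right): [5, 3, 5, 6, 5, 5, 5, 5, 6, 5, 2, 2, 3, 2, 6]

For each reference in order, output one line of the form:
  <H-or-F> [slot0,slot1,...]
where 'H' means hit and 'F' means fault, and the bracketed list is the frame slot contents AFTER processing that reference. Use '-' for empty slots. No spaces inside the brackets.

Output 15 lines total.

F [5,-]
F [5,3]
H [5,3]
F [5,6]
H [5,6]
H [5,6]
H [5,6]
H [5,6]
H [5,6]
H [5,6]
F [5,2]
H [5,2]
F [3,2]
H [3,2]
F [6,2]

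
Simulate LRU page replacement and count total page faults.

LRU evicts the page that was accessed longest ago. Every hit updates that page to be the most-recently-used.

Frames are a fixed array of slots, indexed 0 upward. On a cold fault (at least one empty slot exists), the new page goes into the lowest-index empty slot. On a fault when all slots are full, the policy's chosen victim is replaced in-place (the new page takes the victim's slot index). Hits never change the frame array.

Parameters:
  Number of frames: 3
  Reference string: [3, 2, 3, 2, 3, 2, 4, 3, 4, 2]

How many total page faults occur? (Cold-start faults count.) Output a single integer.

Step 0: ref 3 → FAULT, frames=[3,-,-]
Step 1: ref 2 → FAULT, frames=[3,2,-]
Step 2: ref 3 → HIT, frames=[3,2,-]
Step 3: ref 2 → HIT, frames=[3,2,-]
Step 4: ref 3 → HIT, frames=[3,2,-]
Step 5: ref 2 → HIT, frames=[3,2,-]
Step 6: ref 4 → FAULT, frames=[3,2,4]
Step 7: ref 3 → HIT, frames=[3,2,4]
Step 8: ref 4 → HIT, frames=[3,2,4]
Step 9: ref 2 → HIT, frames=[3,2,4]
Total faults: 3

Answer: 3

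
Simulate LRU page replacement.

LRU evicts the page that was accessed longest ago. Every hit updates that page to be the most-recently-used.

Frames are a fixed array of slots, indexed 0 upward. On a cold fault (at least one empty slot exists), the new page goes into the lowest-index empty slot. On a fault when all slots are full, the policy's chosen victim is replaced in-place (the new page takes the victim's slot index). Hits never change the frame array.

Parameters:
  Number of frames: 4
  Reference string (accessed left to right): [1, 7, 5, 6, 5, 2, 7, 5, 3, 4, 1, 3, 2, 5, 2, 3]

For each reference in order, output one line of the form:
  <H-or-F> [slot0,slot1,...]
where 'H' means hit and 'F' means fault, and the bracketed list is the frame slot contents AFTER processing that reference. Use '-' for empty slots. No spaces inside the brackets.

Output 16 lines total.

F [1,-,-,-]
F [1,7,-,-]
F [1,7,5,-]
F [1,7,5,6]
H [1,7,5,6]
F [2,7,5,6]
H [2,7,5,6]
H [2,7,5,6]
F [2,7,5,3]
F [4,7,5,3]
F [4,1,5,3]
H [4,1,5,3]
F [4,1,2,3]
F [5,1,2,3]
H [5,1,2,3]
H [5,1,2,3]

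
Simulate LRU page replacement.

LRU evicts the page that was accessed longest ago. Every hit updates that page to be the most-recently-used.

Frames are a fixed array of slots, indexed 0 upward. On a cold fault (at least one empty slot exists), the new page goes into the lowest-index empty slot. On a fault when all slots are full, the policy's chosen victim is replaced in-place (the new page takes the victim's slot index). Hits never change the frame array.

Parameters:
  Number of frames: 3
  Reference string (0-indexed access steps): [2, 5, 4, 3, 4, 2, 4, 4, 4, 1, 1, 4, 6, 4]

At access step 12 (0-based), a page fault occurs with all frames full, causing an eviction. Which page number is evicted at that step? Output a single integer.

Answer: 2

Derivation:
Step 0: ref 2 -> FAULT, frames=[2,-,-]
Step 1: ref 5 -> FAULT, frames=[2,5,-]
Step 2: ref 4 -> FAULT, frames=[2,5,4]
Step 3: ref 3 -> FAULT, evict 2, frames=[3,5,4]
Step 4: ref 4 -> HIT, frames=[3,5,4]
Step 5: ref 2 -> FAULT, evict 5, frames=[3,2,4]
Step 6: ref 4 -> HIT, frames=[3,2,4]
Step 7: ref 4 -> HIT, frames=[3,2,4]
Step 8: ref 4 -> HIT, frames=[3,2,4]
Step 9: ref 1 -> FAULT, evict 3, frames=[1,2,4]
Step 10: ref 1 -> HIT, frames=[1,2,4]
Step 11: ref 4 -> HIT, frames=[1,2,4]
Step 12: ref 6 -> FAULT, evict 2, frames=[1,6,4]
At step 12: evicted page 2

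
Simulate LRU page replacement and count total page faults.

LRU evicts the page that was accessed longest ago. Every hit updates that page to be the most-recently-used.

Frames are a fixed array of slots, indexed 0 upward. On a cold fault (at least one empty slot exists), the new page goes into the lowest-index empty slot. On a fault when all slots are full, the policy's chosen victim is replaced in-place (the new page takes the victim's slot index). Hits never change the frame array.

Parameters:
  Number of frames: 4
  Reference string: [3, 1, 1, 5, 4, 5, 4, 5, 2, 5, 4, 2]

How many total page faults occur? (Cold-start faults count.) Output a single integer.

Step 0: ref 3 → FAULT, frames=[3,-,-,-]
Step 1: ref 1 → FAULT, frames=[3,1,-,-]
Step 2: ref 1 → HIT, frames=[3,1,-,-]
Step 3: ref 5 → FAULT, frames=[3,1,5,-]
Step 4: ref 4 → FAULT, frames=[3,1,5,4]
Step 5: ref 5 → HIT, frames=[3,1,5,4]
Step 6: ref 4 → HIT, frames=[3,1,5,4]
Step 7: ref 5 → HIT, frames=[3,1,5,4]
Step 8: ref 2 → FAULT (evict 3), frames=[2,1,5,4]
Step 9: ref 5 → HIT, frames=[2,1,5,4]
Step 10: ref 4 → HIT, frames=[2,1,5,4]
Step 11: ref 2 → HIT, frames=[2,1,5,4]
Total faults: 5

Answer: 5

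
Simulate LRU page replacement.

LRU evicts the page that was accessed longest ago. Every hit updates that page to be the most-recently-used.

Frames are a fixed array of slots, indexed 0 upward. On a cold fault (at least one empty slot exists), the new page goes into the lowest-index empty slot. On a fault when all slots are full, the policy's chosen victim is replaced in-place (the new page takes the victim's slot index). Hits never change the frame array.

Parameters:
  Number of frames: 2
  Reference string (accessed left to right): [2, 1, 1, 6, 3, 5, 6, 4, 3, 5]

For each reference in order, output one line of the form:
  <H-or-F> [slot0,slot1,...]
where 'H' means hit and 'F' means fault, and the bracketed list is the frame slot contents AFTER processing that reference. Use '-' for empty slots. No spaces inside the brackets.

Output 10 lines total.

F [2,-]
F [2,1]
H [2,1]
F [6,1]
F [6,3]
F [5,3]
F [5,6]
F [4,6]
F [4,3]
F [5,3]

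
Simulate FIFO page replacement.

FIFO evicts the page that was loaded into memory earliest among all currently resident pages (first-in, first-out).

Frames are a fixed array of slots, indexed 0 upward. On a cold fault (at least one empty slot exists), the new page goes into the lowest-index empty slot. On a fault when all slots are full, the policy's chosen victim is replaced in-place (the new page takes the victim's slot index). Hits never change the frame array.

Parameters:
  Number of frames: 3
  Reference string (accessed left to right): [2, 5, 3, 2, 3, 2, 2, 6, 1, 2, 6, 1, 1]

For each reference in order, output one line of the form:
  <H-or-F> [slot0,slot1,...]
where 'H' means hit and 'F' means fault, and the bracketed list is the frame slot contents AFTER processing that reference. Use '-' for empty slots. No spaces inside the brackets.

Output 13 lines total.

F [2,-,-]
F [2,5,-]
F [2,5,3]
H [2,5,3]
H [2,5,3]
H [2,5,3]
H [2,5,3]
F [6,5,3]
F [6,1,3]
F [6,1,2]
H [6,1,2]
H [6,1,2]
H [6,1,2]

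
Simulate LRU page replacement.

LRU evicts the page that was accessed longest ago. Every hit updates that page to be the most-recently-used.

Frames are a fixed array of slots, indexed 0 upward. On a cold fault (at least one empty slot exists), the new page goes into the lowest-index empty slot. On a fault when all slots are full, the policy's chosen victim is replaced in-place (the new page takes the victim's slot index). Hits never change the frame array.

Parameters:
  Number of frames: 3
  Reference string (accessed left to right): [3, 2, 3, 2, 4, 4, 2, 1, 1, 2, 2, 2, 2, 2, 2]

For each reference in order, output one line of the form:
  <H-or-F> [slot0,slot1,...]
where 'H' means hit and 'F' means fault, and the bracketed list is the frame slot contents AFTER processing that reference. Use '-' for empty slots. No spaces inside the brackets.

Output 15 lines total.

F [3,-,-]
F [3,2,-]
H [3,2,-]
H [3,2,-]
F [3,2,4]
H [3,2,4]
H [3,2,4]
F [1,2,4]
H [1,2,4]
H [1,2,4]
H [1,2,4]
H [1,2,4]
H [1,2,4]
H [1,2,4]
H [1,2,4]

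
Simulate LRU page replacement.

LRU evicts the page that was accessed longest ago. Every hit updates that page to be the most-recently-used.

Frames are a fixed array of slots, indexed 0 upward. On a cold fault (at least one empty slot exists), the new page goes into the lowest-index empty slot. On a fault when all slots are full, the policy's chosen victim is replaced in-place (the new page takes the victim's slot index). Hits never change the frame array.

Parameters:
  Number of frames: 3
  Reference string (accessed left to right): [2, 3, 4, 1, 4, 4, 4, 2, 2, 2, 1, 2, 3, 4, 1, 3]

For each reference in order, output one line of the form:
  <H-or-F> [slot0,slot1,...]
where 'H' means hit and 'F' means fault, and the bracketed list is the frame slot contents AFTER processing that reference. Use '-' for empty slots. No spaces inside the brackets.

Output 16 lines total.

F [2,-,-]
F [2,3,-]
F [2,3,4]
F [1,3,4]
H [1,3,4]
H [1,3,4]
H [1,3,4]
F [1,2,4]
H [1,2,4]
H [1,2,4]
H [1,2,4]
H [1,2,4]
F [1,2,3]
F [4,2,3]
F [4,1,3]
H [4,1,3]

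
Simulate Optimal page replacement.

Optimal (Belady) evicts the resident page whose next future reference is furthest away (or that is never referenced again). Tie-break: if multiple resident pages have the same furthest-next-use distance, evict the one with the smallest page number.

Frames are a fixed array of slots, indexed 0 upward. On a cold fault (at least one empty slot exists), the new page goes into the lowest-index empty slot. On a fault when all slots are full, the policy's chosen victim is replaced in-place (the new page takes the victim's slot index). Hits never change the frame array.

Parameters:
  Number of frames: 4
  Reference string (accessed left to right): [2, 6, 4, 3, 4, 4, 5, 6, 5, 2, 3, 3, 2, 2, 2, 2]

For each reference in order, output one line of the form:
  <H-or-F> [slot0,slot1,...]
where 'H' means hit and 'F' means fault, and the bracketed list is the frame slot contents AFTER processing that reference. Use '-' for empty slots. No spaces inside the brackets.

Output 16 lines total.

F [2,-,-,-]
F [2,6,-,-]
F [2,6,4,-]
F [2,6,4,3]
H [2,6,4,3]
H [2,6,4,3]
F [2,6,5,3]
H [2,6,5,3]
H [2,6,5,3]
H [2,6,5,3]
H [2,6,5,3]
H [2,6,5,3]
H [2,6,5,3]
H [2,6,5,3]
H [2,6,5,3]
H [2,6,5,3]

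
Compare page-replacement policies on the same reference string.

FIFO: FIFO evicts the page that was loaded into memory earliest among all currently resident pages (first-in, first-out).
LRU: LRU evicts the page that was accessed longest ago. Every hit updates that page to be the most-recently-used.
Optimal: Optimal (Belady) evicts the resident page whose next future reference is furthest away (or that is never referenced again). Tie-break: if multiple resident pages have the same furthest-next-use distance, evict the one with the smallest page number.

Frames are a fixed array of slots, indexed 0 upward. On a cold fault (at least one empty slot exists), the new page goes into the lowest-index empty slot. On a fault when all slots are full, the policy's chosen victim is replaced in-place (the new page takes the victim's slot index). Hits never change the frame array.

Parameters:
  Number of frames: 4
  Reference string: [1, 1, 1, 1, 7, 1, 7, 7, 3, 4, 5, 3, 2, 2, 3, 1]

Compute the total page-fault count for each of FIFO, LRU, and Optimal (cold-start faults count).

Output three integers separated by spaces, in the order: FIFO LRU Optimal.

--- FIFO ---
  step 0: ref 1 -> FAULT, frames=[1,-,-,-] (faults so far: 1)
  step 1: ref 1 -> HIT, frames=[1,-,-,-] (faults so far: 1)
  step 2: ref 1 -> HIT, frames=[1,-,-,-] (faults so far: 1)
  step 3: ref 1 -> HIT, frames=[1,-,-,-] (faults so far: 1)
  step 4: ref 7 -> FAULT, frames=[1,7,-,-] (faults so far: 2)
  step 5: ref 1 -> HIT, frames=[1,7,-,-] (faults so far: 2)
  step 6: ref 7 -> HIT, frames=[1,7,-,-] (faults so far: 2)
  step 7: ref 7 -> HIT, frames=[1,7,-,-] (faults so far: 2)
  step 8: ref 3 -> FAULT, frames=[1,7,3,-] (faults so far: 3)
  step 9: ref 4 -> FAULT, frames=[1,7,3,4] (faults so far: 4)
  step 10: ref 5 -> FAULT, evict 1, frames=[5,7,3,4] (faults so far: 5)
  step 11: ref 3 -> HIT, frames=[5,7,3,4] (faults so far: 5)
  step 12: ref 2 -> FAULT, evict 7, frames=[5,2,3,4] (faults so far: 6)
  step 13: ref 2 -> HIT, frames=[5,2,3,4] (faults so far: 6)
  step 14: ref 3 -> HIT, frames=[5,2,3,4] (faults so far: 6)
  step 15: ref 1 -> FAULT, evict 3, frames=[5,2,1,4] (faults so far: 7)
  FIFO total faults: 7
--- LRU ---
  step 0: ref 1 -> FAULT, frames=[1,-,-,-] (faults so far: 1)
  step 1: ref 1 -> HIT, frames=[1,-,-,-] (faults so far: 1)
  step 2: ref 1 -> HIT, frames=[1,-,-,-] (faults so far: 1)
  step 3: ref 1 -> HIT, frames=[1,-,-,-] (faults so far: 1)
  step 4: ref 7 -> FAULT, frames=[1,7,-,-] (faults so far: 2)
  step 5: ref 1 -> HIT, frames=[1,7,-,-] (faults so far: 2)
  step 6: ref 7 -> HIT, frames=[1,7,-,-] (faults so far: 2)
  step 7: ref 7 -> HIT, frames=[1,7,-,-] (faults so far: 2)
  step 8: ref 3 -> FAULT, frames=[1,7,3,-] (faults so far: 3)
  step 9: ref 4 -> FAULT, frames=[1,7,3,4] (faults so far: 4)
  step 10: ref 5 -> FAULT, evict 1, frames=[5,7,3,4] (faults so far: 5)
  step 11: ref 3 -> HIT, frames=[5,7,3,4] (faults so far: 5)
  step 12: ref 2 -> FAULT, evict 7, frames=[5,2,3,4] (faults so far: 6)
  step 13: ref 2 -> HIT, frames=[5,2,3,4] (faults so far: 6)
  step 14: ref 3 -> HIT, frames=[5,2,3,4] (faults so far: 6)
  step 15: ref 1 -> FAULT, evict 4, frames=[5,2,3,1] (faults so far: 7)
  LRU total faults: 7
--- Optimal ---
  step 0: ref 1 -> FAULT, frames=[1,-,-,-] (faults so far: 1)
  step 1: ref 1 -> HIT, frames=[1,-,-,-] (faults so far: 1)
  step 2: ref 1 -> HIT, frames=[1,-,-,-] (faults so far: 1)
  step 3: ref 1 -> HIT, frames=[1,-,-,-] (faults so far: 1)
  step 4: ref 7 -> FAULT, frames=[1,7,-,-] (faults so far: 2)
  step 5: ref 1 -> HIT, frames=[1,7,-,-] (faults so far: 2)
  step 6: ref 7 -> HIT, frames=[1,7,-,-] (faults so far: 2)
  step 7: ref 7 -> HIT, frames=[1,7,-,-] (faults so far: 2)
  step 8: ref 3 -> FAULT, frames=[1,7,3,-] (faults so far: 3)
  step 9: ref 4 -> FAULT, frames=[1,7,3,4] (faults so far: 4)
  step 10: ref 5 -> FAULT, evict 4, frames=[1,7,3,5] (faults so far: 5)
  step 11: ref 3 -> HIT, frames=[1,7,3,5] (faults so far: 5)
  step 12: ref 2 -> FAULT, evict 5, frames=[1,7,3,2] (faults so far: 6)
  step 13: ref 2 -> HIT, frames=[1,7,3,2] (faults so far: 6)
  step 14: ref 3 -> HIT, frames=[1,7,3,2] (faults so far: 6)
  step 15: ref 1 -> HIT, frames=[1,7,3,2] (faults so far: 6)
  Optimal total faults: 6

Answer: 7 7 6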